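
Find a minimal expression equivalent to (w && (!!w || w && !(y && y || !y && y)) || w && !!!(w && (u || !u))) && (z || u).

(w && (!!w || w && !(y && y || !y && y)) || w && !!!(w && (u || !u))) && (z || u)
= (w && (!!w || w && !(y && y || !y && y)) || w && !!!w) && (z || u)   — complement / identity
= (w && (!!w || w && !(y && y || !y && y)) || w && !w) && (z || u)   — double negation
= (w && (!!w || w && !y) || w && !w) && (z || u)   — distribution
= (w && (w || w && !y) || w && !w) && (z || u)   — double negation
= (w && w || w && !w) && (z || u)   — absorption
= w && (z || u)   — distribution

w && (z || u)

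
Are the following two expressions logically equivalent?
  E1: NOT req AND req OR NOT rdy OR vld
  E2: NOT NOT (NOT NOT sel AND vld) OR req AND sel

E1: NOT req AND req OR NOT rdy OR vld
    = NOT rdy OR vld   [complement / identity]
E2: NOT NOT (NOT NOT sel AND vld) OR req AND sel
    = NOT NOT sel AND vld OR req AND sel   [double negation]
    = sel AND vld OR req AND sel   [double negation]
    = sel AND (vld OR req)   [distribution]
These differ: at rdy=0, req=0, sel=0, vld=1, E1 = 1 but E2 = 0.

No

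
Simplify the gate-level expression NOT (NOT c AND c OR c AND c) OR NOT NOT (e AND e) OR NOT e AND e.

NOT c OR e

NOT (NOT c AND c OR c AND c) OR NOT NOT (e AND e) OR NOT e AND e
= NOT c OR NOT NOT (e AND e) OR NOT e AND e
= NOT c OR e AND e OR NOT e AND e
= NOT c OR e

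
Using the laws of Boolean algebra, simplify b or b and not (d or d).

b

b or b and not (d or d)
= b or b and not d
= b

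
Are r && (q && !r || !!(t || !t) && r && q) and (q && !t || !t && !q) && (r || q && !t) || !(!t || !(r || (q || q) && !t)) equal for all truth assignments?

No

E1: r && (q && !r || !!(t || !t) && r && q)
    = r && (q && !r || (t || !t) && r && q)   (double negation)
    = r && (q && !r || r && q)   (complement / identity)
    = r && q   (distribution)
E2: (q && !t || !t && !q) && (r || q && !t) || !(!t || !(r || (q || q) && !t))
    = (q && !t || !t && !q) && (r || q && !t) || !(!t || !(r || q && !t))   (idempotence)
    = !t && (r || q && !t) || !(!t || !(r || q && !t))   (distribution)
    = !t && (r || q && !t) || t && (r || q && !t)   (De Morgan)
    = r || q && !t   (distribution)
These differ: at q=0, r=1, t=0, E1 = 0 but E2 = 1.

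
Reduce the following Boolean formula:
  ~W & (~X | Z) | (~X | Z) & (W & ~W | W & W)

~W & (~X | Z) | (~X | Z) & (W & ~W | W & W)
= ~W & (~X | Z) | (~X | Z) & W
= ~X | Z

~X | Z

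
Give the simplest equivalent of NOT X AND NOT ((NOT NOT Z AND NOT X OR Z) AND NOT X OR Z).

NOT X AND NOT ((NOT NOT Z AND NOT X OR Z) AND NOT X OR Z)
= NOT X AND NOT ((Z AND NOT X OR Z) AND NOT X OR Z)
= NOT X AND NOT (Z AND NOT X OR Z)
= NOT X AND NOT Z

NOT X AND NOT Z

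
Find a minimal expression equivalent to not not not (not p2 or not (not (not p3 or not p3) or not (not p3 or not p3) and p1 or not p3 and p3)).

not not not (not p2 or not (not (not p3 or not p3) or not (not p3 or not p3) and p1 or not p3 and p3))
= not not (p2 and (not (not p3 or not p3) or not (not p3 or not p3) and p1 or not p3 and p3))
= not not (p2 and (not (not p3 or not p3) or not p3 and p3))
= not not (p2 and (p3 and p3 or not p3 and p3))
= not not (p2 and p3)
= p2 and p3

p2 and p3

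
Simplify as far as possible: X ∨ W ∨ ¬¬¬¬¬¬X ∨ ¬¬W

X ∨ W

X ∨ W ∨ ¬¬¬¬¬¬X ∨ ¬¬W
= X ∨ W ∨ ¬¬¬¬X ∨ ¬¬W   [double negation]
= X ∨ W ∨ ¬¬X ∨ ¬¬W   [double negation]
= X ∨ W ∨ X ∨ ¬¬W   [double negation]
= X ∨ W ∨ X ∨ W   [double negation]
= X ∨ W   [idempotence]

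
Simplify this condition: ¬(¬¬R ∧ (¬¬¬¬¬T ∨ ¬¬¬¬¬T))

¬R ∨ T

¬(¬¬R ∧ (¬¬¬¬¬T ∨ ¬¬¬¬¬T))
= ¬(¬¬R ∧ ¬¬¬¬¬T)   [idempotence]
= ¬(¬¬R ∧ ¬¬¬T)   [double negation]
= ¬(¬¬R ∧ ¬T)   [double negation]
= ¬R ∨ T   [De Morgan]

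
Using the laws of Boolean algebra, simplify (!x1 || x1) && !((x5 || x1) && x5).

!x5

(!x1 || x1) && !((x5 || x1) && x5)
= !((x5 || x1) && x5)   — complement / identity
= !x5   — absorption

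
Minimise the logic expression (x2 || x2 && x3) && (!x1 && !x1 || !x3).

(x2 || x2 && x3) && (!x1 && !x1 || !x3)
= x2 && (!x1 && !x1 || !x3)   — absorption
= x2 && (!x1 || !x3)   — idempotence

x2 && (!x1 || !x3)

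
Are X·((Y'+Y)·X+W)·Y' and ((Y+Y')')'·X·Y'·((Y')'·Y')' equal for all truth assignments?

Yes

E1: X·((Y'+Y)·X+W)·Y'
    = X·(X+W)·Y'   — complement / identity
    = X·Y'   — absorption
E2: ((Y+Y')')'·X·Y'·((Y')'·Y')'
    = ((Y+Y')')'·X·Y'·(Y'+Y)   — De Morgan
    = (Y+Y')·X·Y'·(Y'+Y)   — double negation
    = (Y+Y')·X·Y'   — complement / identity
    = X·Y'   — complement / identity
Both reduce to X·Y', so they are equivalent.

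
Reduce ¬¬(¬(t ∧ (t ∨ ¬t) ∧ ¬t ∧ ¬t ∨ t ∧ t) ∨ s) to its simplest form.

¬t ∨ s

¬¬(¬(t ∧ (t ∨ ¬t) ∧ ¬t ∧ ¬t ∨ t ∧ t) ∨ s)
= ¬¬(¬(t ∧ ¬t ∧ ¬t ∨ t ∧ t) ∨ s)
= ¬(t ∧ ¬t ∧ ¬t ∨ t ∧ t) ∨ s
= ¬(t ∧ ¬t ∨ t ∧ t) ∨ s
= ¬t ∨ s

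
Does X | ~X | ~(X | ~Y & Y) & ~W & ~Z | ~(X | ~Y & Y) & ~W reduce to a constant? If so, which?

X | ~X | ~(X | ~Y & Y) & ~W & ~Z | ~(X | ~Y & Y) & ~W
= X | ~X | ~(X | ~Y & Y) & ~W
= X | ~X | ~X & ~W
= X | ~X
= 1

yes, True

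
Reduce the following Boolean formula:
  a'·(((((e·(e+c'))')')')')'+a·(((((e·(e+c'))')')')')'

a'·(((((e·(e+c'))')')')')'+a·(((((e·(e+c'))')')')')'
= (((((e·(e+c'))')')')')'
= ((((e')')')')'
= ((e')')'
= e'

e'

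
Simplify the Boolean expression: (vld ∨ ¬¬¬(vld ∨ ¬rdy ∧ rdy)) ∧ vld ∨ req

vld ∨ req

(vld ∨ ¬¬¬(vld ∨ ¬rdy ∧ rdy)) ∧ vld ∨ req
= (vld ∨ ¬(vld ∨ ¬rdy ∧ rdy)) ∧ vld ∨ req
= (vld ∨ ¬vld) ∧ vld ∨ req
= vld ∨ req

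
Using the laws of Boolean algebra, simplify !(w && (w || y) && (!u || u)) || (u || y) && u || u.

!w || u

!(w && (w || y) && (!u || u)) || (u || y) && u || u
= !(w && (w || y) && (!u || u)) || u || u   — absorption
= !(w && (w || y) && (!u || u)) || u   — idempotence
= !(w && (!u || u)) || u   — absorption
= !w || u   — complement / identity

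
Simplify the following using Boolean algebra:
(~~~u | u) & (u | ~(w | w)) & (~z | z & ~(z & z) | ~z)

(~~~u | u) & (u | ~(w | w)) & (~z | z & ~(z & z) | ~z)
= (~u | u) & (u | ~(w | w)) & (~z | z & ~(z & z) | ~z)   [double negation]
= (~u | u) & (u | ~(w | w)) & (~z | z & ~z | ~z)   [idempotence]
= (~u | u) & (u | ~(w | w)) & (~z | ~z)   [complement / identity]
= (~u | u) & (u | ~w) & (~z | ~z)   [idempotence]
= (~u | u) & (u | ~w) & ~z   [idempotence]
= (u | ~w) & ~z   [complement / identity]

(u | ~w) & ~z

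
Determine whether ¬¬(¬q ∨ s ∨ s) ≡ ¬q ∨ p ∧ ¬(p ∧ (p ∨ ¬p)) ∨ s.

Yes

E1: ¬¬(¬q ∨ s ∨ s)
    = ¬¬(¬q ∨ s)   [idempotence]
    = ¬q ∨ s   [double negation]
E2: ¬q ∨ p ∧ ¬(p ∧ (p ∨ ¬p)) ∨ s
    = ¬q ∨ p ∧ ¬p ∨ s   [complement / identity]
    = ¬q ∨ s   [complement / identity]
Both reduce to ¬q ∨ s, so they are equivalent.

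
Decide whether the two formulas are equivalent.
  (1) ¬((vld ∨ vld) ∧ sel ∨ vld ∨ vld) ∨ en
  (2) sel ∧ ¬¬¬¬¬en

E1: ¬((vld ∨ vld) ∧ sel ∨ vld ∨ vld) ∨ en
    = ¬(vld ∨ vld) ∨ en   — absorption
    = ¬vld ∨ en   — idempotence
E2: sel ∧ ¬¬¬¬¬en
    = sel ∧ ¬¬¬en   — double negation
    = sel ∧ ¬en   — double negation
These differ: at en=1, sel=0, vld=0, E1 = 1 but E2 = 0.

No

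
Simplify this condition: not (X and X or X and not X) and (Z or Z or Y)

not (X and X or X and not X) and (Z or Z or Y)
= not X and (Z or Z or Y)   (distribution)
= not X and (Z or Y)   (idempotence)

not X and (Z or Y)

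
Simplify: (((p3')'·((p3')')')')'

0

(((p3')'·((p3')')')')'
= (p3'+(p3')')'   — De Morgan
= p3·p3'   — De Morgan
= 0   — complement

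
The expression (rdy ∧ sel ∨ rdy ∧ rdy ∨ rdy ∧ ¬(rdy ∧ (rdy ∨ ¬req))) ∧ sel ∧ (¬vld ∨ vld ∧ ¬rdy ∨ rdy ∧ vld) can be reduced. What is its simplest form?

(rdy ∧ sel ∨ rdy ∧ rdy ∨ rdy ∧ ¬(rdy ∧ (rdy ∨ ¬req))) ∧ sel ∧ (¬vld ∨ vld ∧ ¬rdy ∨ rdy ∧ vld)
= (rdy ∧ sel ∨ rdy ∧ rdy ∨ rdy ∧ ¬(rdy ∧ (rdy ∨ ¬req))) ∧ sel ∧ (¬vld ∨ vld)
= (rdy ∧ sel ∨ rdy ∧ rdy ∨ rdy ∧ ¬(rdy ∧ (rdy ∨ ¬req))) ∧ sel
= (rdy ∧ sel ∨ rdy ∧ rdy ∨ rdy ∧ ¬rdy) ∧ sel
= (rdy ∧ sel ∨ rdy) ∧ sel
= rdy ∧ sel

rdy ∧ sel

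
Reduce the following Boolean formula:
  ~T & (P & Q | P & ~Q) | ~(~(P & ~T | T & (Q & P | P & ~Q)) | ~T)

P

~T & (P & Q | P & ~Q) | ~(~(P & ~T | T & (Q & P | P & ~Q)) | ~T)
= ~T & (P & Q | P & ~Q) | ~(~(P & ~T | T & P) | ~T)   [distribution]
= ~T & (P & Q | P & ~Q) | ~(~P | ~T)   [distribution]
= ~T & P | ~(~P | ~T)   [distribution]
= ~T & P | P & T   [De Morgan]
= P   [distribution]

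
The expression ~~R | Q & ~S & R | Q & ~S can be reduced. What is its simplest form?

~~R | Q & ~S & R | Q & ~S
= ~~R | Q & ~S   [absorption]
= R | Q & ~S   [double negation]

R | Q & ~S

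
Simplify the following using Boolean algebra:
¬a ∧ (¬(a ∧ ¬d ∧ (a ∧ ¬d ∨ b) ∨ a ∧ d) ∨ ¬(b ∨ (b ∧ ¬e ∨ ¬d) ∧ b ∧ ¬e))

¬a ∧ (¬(a ∧ ¬d ∧ (a ∧ ¬d ∨ b) ∨ a ∧ d) ∨ ¬(b ∨ (b ∧ ¬e ∨ ¬d) ∧ b ∧ ¬e))
= ¬a ∧ (¬(a ∧ ¬d ∨ a ∧ d) ∨ ¬(b ∨ (b ∧ ¬e ∨ ¬d) ∧ b ∧ ¬e))   [absorption]
= ¬a ∧ (¬(a ∧ ¬d ∨ a ∧ d) ∨ ¬(b ∨ b ∧ ¬e))   [absorption]
= ¬a ∧ (¬a ∨ ¬(b ∨ b ∧ ¬e))   [distribution]
= ¬a ∧ (¬a ∨ ¬b)   [absorption]
= ¬a   [absorption]

¬a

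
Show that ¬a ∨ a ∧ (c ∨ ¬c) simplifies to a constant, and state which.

¬a ∨ a ∧ (c ∨ ¬c)
= ¬a ∨ a   [complement / identity]
= True   [complement]

True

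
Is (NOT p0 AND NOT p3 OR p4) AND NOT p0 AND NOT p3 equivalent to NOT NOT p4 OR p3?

No

E1: (NOT p0 AND NOT p3 OR p4) AND NOT p0 AND NOT p3
    = NOT p0 AND NOT p3   (absorption)
E2: NOT NOT p4 OR p3
    = p4 OR p3   (double negation)
These differ: at p0=1, p3=1, p4=0, E1 = 0 but E2 = 1.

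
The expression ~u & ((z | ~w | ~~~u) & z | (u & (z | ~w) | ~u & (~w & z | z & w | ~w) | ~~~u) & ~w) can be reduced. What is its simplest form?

~u & (z | ~w)

~u & ((z | ~w | ~~~u) & z | (u & (z | ~w) | ~u & (~w & z | z & w | ~w) | ~~~u) & ~w)
= ~u & ((z | ~w | ~~~u) & z | (u & (z | ~w) | ~u & (z | ~w) | ~~~u) & ~w)   [distribution]
= ~u & ((z | ~w | ~~~u) & z | (z | ~w | ~~~u) & ~w)   [distribution]
= ~u & (z | ~w | ~~~u) & (z | ~w)   [distribution]
= ~u & (z | ~w | ~u) & (z | ~w)   [double negation]
= ~u & (z | ~w)   [absorption]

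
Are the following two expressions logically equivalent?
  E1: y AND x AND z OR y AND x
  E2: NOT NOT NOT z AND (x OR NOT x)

E1: y AND x AND z OR y AND x
    = y AND x   (absorption)
E2: NOT NOT NOT z AND (x OR NOT x)
    = NOT z AND (x OR NOT x)   (double negation)
    = NOT z   (complement / identity)
These differ: at x=1, y=1, z=1, E1 = 1 but E2 = 0.

No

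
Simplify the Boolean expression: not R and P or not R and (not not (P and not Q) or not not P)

not R and P or not R and (not not (P and not Q) or not not P)
= not R and P or not R and (P and not Q or not not P)   (double negation)
= not R and P or not R and (P and not Q or P)   (double negation)
= not R and P or not R and P   (absorption)
= not R and P   (idempotence)

not R and P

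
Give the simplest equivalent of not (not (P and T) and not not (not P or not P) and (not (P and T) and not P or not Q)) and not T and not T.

P and not T

not (not (P and T) and not not (not P or not P) and (not (P and T) and not P or not Q)) and not T and not T
= not (not (P and T) and not (P and P) and (not (P and T) and not P or not Q)) and not T and not T   (De Morgan)
= not (not (P and T) and not P and (not (P and T) and not P or not Q)) and not T and not T   (idempotence)
= not (not (P and T) and not P and (not (P and T) and not P or not Q)) and not T   (idempotence)
= not (not (P and T) and not P) and not T   (absorption)
= (P and T or P) and not T   (De Morgan)
= P and not T   (absorption)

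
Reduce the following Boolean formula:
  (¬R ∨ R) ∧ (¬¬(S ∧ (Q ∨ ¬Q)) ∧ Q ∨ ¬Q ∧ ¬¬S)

(¬R ∨ R) ∧ (¬¬(S ∧ (Q ∨ ¬Q)) ∧ Q ∨ ¬Q ∧ ¬¬S)
= (¬R ∨ R) ∧ (¬¬S ∧ Q ∨ ¬Q ∧ ¬¬S)   (complement / identity)
= (¬R ∨ R) ∧ ¬¬S   (distribution)
= (¬R ∨ R) ∧ S   (double negation)
= S   (complement / identity)

S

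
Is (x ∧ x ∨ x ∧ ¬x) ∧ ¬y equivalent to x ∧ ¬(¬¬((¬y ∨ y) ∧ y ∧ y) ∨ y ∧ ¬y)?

E1: (x ∧ x ∨ x ∧ ¬x) ∧ ¬y
    = x ∧ ¬y   (distribution)
E2: x ∧ ¬(¬¬((¬y ∨ y) ∧ y ∧ y) ∨ y ∧ ¬y)
    = x ∧ ¬(¬¬(y ∧ y) ∨ y ∧ ¬y)   (complement / identity)
    = x ∧ ¬(y ∧ y ∨ y ∧ ¬y)   (double negation)
    = x ∧ ¬y   (distribution)
Both reduce to x ∧ ¬y, so they are equivalent.

Yes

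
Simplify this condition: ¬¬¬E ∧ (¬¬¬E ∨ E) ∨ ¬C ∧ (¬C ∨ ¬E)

¬E ∨ ¬C

¬¬¬E ∧ (¬¬¬E ∨ E) ∨ ¬C ∧ (¬C ∨ ¬E)
= ¬¬¬E ∧ (¬¬¬E ∨ E) ∨ ¬C
= ¬¬¬E ∧ (¬E ∨ E) ∨ ¬C
= ¬¬¬E ∨ ¬C
= ¬E ∨ ¬C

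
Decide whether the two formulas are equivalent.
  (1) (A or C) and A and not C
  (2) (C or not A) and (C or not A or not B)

No

E1: (A or C) and A and not C
    = A and not C   [absorption]
E2: (C or not A) and (C or not A or not B)
    = C or not A   [absorption]
These differ: at A=0, B=1, C=1, E1 = 0 but E2 = 1.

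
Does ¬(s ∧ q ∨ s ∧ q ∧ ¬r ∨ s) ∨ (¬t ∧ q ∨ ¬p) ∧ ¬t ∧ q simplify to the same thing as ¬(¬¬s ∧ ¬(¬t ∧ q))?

E1: ¬(s ∧ q ∨ s ∧ q ∧ ¬r ∨ s) ∨ (¬t ∧ q ∨ ¬p) ∧ ¬t ∧ q
    = ¬(s ∧ q ∨ s ∧ q ∧ ¬r ∨ s) ∨ ¬t ∧ q
    = ¬(s ∧ q ∨ s) ∨ ¬t ∧ q
    = ¬s ∨ ¬t ∧ q
E2: ¬(¬¬s ∧ ¬(¬t ∧ q))
    = ¬s ∨ ¬t ∧ q
Both reduce to ¬s ∨ ¬t ∧ q, so they are equivalent.

Yes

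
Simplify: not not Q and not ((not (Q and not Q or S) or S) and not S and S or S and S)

Q and not S

not not Q and not ((not (Q and not Q or S) or S) and not S and S or S and S)
= not not Q and not ((not S or S) and not S and S or S and S)
= Q and not ((not S or S) and not S and S or S and S)
= Q and not (not S and S or S and S)
= Q and not S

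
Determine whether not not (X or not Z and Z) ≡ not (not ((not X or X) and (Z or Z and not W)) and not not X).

E1: not not (X or not Z and Z)
    = X or not Z and Z   [double negation]
    = X   [complement / identity]
E2: not (not ((not X or X) and (Z or Z and not W)) and not not X)
    = not (not (Z or Z and not W) and not not X)   [complement / identity]
    = Z or Z and not W or not X   [De Morgan]
    = Z or not X   [absorption]
These differ: at W=1, X=0, Z=0, E1 = 0 but E2 = 1.

No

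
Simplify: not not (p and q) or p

not not (p and q) or p
= p and q or p   (double negation)
= p   (absorption)

p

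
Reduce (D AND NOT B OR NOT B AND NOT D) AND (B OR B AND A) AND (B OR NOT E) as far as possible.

(D AND NOT B OR NOT B AND NOT D) AND (B OR B AND A) AND (B OR NOT E)
= NOT B AND (B OR B AND A) AND (B OR NOT E)
= NOT B AND B AND (B OR NOT E)
= NOT B AND B
= FALSE

FALSE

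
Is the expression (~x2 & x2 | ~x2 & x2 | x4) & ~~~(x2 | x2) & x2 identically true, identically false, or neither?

identically false

(~x2 & x2 | ~x2 & x2 | x4) & ~~~(x2 | x2) & x2
= (~x2 & x2 | ~x2 & x2 | x4) & ~(x2 | x2) & x2   — double negation
= (~x2 & x2 | ~x2 & x2 | x4) & ~x2 & x2   — idempotence
= (~x2 & x2 | x4) & ~x2 & x2   — complement / identity
= ~x2 & x2   — absorption
= 0   — complement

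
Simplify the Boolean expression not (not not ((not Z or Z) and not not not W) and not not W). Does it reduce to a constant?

not (not not ((not Z or Z) and not not not W) and not not W)
= not ((not Z or Z) and not not not W) or not W   — De Morgan
= not ((not Z or Z) and not W) or not W   — double negation
= not not W or not W   — complement / identity
= W or not W   — double negation
= True   — complement

True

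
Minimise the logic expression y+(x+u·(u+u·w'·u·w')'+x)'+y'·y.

y+x'

y+(x+u·(u+u·w'·u·w')'+x)'+y'·y
= y+(x+u·(u+u·w'·u·w')'+x)'   [complement / identity]
= y+(x+u·(u+u·w')'+x)'   [idempotence]
= y+(x+u·u'+x)'   [absorption]
= y+(x+x)'   [complement / identity]
= y+x'   [idempotence]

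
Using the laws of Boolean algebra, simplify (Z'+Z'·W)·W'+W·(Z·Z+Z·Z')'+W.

Z'+W

(Z'+Z'·W)·W'+W·(Z·Z+Z·Z')'+W
= Z'·W'+W·(Z·Z+Z·Z')'+W
= Z'·W'+W·Z'+W
= Z'+W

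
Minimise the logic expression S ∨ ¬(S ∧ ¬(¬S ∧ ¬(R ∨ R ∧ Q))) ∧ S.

S

S ∨ ¬(S ∧ ¬(¬S ∧ ¬(R ∨ R ∧ Q))) ∧ S
= S ∨ ¬(S ∧ ¬(¬S ∧ ¬R)) ∧ S
= S ∨ ¬(S ∧ (S ∨ R)) ∧ S
= S ∨ ¬S ∧ S
= S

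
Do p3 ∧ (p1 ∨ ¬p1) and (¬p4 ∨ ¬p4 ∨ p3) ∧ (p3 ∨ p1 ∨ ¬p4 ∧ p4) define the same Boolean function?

No

E1: p3 ∧ (p1 ∨ ¬p1)
    = p3   [complement / identity]
E2: (¬p4 ∨ ¬p4 ∨ p3) ∧ (p3 ∨ p1 ∨ ¬p4 ∧ p4)
    = (¬p4 ∨ ¬p4 ∨ p3) ∧ (p3 ∨ p1)   [complement / identity]
    = (¬p4 ∨ p3) ∧ (p3 ∨ p1)   [idempotence]
    = p3 ∨ ¬p4 ∧ p1   [distribution]
These differ: at p1=1, p3=0, p4=0, E1 = 0 but E2 = 1.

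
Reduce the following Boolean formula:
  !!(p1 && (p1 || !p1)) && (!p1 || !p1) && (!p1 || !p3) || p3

p3

!!(p1 && (p1 || !p1)) && (!p1 || !p1) && (!p1 || !p3) || p3
= !!(p1 && (p1 || !p1)) && (!p1 && !p3 || !p1) || p3   (distribution)
= !!(p1 && (p1 || !p1)) && !p1 || p3   (absorption)
= p1 && (p1 || !p1) && !p1 || p3   (double negation)
= p1 && !p1 || p3   (complement / identity)
= p3   (complement / identity)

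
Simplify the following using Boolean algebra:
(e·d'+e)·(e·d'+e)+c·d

(e·d'+e)·(e·d'+e)+c·d
= e·d'+e+c·d   — idempotence
= e+c·d   — absorption

e+c·d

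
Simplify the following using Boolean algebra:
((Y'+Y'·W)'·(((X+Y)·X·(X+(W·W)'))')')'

((Y'+Y'·W)'·(((X+Y)·X·(X+(W·W)'))')')'
= ((Y'+Y'·W)'·(((X+Y)·X·(X+W'))')')'   [idempotence]
= ((Y')'·(((X+Y)·X·(X+W'))')')'   [absorption]
= ((Y')'·(((X+Y)·X)')')'   [absorption]
= ((Y')'·(X')')'   [absorption]
= Y'+X'   [De Morgan]

Y'+X'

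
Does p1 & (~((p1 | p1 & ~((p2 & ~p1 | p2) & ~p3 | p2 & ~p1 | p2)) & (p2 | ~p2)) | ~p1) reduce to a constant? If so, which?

yes, False

p1 & (~((p1 | p1 & ~((p2 & ~p1 | p2) & ~p3 | p2 & ~p1 | p2)) & (p2 | ~p2)) | ~p1)
= p1 & (~(p1 | p1 & ~((p2 & ~p1 | p2) & ~p3 | p2 & ~p1 | p2)) | ~p1)   — complement / identity
= p1 & (~(p1 | p1 & ~(p2 & ~p1 | p2)) | ~p1)   — absorption
= p1 & (~(p1 | p1 & ~p2) | ~p1)   — absorption
= p1 & (~p1 | ~p1)   — absorption
= p1 & ~p1   — idempotence
= 0   — complement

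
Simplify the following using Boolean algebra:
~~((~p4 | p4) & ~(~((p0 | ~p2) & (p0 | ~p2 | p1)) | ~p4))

(p0 | ~p2) & p4

~~((~p4 | p4) & ~(~((p0 | ~p2) & (p0 | ~p2 | p1)) | ~p4))
= ~~((~p4 | p4) & (p0 | ~p2) & (p0 | ~p2 | p1) & p4)
= ~~((~p4 | p4) & (p0 | ~p2) & p4)
= ~~((p0 | ~p2) & p4)
= (p0 | ~p2) & p4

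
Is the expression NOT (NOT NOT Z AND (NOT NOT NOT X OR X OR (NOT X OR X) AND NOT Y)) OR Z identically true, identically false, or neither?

NOT (NOT NOT Z AND (NOT NOT NOT X OR X OR (NOT X OR X) AND NOT Y)) OR Z
= NOT (NOT NOT Z AND (NOT X OR X OR (NOT X OR X) AND NOT Y)) OR Z   [double negation]
= NOT (NOT NOT Z AND (NOT X OR X)) OR Z   [absorption]
= NOT NOT NOT Z OR Z   [complement / identity]
= NOT Z OR Z   [double negation]
= TRUE   [complement]

identically true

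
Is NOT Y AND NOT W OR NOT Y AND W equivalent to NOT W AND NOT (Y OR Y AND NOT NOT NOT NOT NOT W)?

No

E1: NOT Y AND NOT W OR NOT Y AND W
    = NOT Y   (distribution)
E2: NOT W AND NOT (Y OR Y AND NOT NOT NOT NOT NOT W)
    = NOT W AND NOT (Y OR Y AND NOT NOT NOT W)   (double negation)
    = NOT W AND NOT (Y OR Y AND NOT W)   (double negation)
    = NOT W AND NOT Y   (absorption)
These differ: at W=1, Y=0, E1 = 1 but E2 = 0.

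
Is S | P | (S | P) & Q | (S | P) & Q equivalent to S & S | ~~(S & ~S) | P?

E1: S | P | (S | P) & Q | (S | P) & Q
    = S | P | (S | P) & Q
    = S | P
E2: S & S | ~~(S & ~S) | P
    = S & S | S & ~S | P
    = S | P
Both reduce to S | P, so they are equivalent.

Yes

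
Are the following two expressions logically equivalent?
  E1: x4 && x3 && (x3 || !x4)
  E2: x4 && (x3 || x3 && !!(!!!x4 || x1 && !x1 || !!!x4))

E1: x4 && x3 && (x3 || !x4)
    = x4 && x3
E2: x4 && (x3 || x3 && !!(!!!x4 || x1 && !x1 || !!!x4))
    = x4 && (x3 || x3 && !!(!!!x4 || !!!x4))
    = x4 && (x3 || x3 && !!!!!x4)
    = x4 && (x3 || x3 && !!!x4)
    = x4 && (x3 || x3 && !x4)
    = x4 && x3
Both reduce to x4 && x3, so they are equivalent.

Yes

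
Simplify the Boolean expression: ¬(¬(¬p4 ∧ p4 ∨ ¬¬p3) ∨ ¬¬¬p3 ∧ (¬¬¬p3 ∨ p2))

¬(¬(¬p4 ∧ p4 ∨ ¬¬p3) ∨ ¬¬¬p3 ∧ (¬¬¬p3 ∨ p2))
= ¬(¬¬¬p3 ∨ ¬¬¬p3 ∧ (¬¬¬p3 ∨ p2))
= ¬(¬¬¬p3 ∨ ¬¬¬p3)
= ¬¬p3 ∧ ¬¬p3
= ¬¬p3
= p3

p3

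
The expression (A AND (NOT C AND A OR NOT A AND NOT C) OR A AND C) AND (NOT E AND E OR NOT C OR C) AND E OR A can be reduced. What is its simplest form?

(A AND (NOT C AND A OR NOT A AND NOT C) OR A AND C) AND (NOT E AND E OR NOT C OR C) AND E OR A
= (A AND NOT C OR A AND C) AND (NOT E AND E OR NOT C OR C) AND E OR A   [distribution]
= (A AND NOT C OR A AND C) AND (NOT C OR C) AND E OR A   [complement / identity]
= (A AND NOT C OR A AND C) AND E OR A   [complement / identity]
= A AND E OR A   [distribution]
= A   [absorption]

A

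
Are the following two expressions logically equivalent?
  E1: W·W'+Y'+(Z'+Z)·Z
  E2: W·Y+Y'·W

E1: W·W'+Y'+(Z'+Z)·Z
    = W·W'+Y'+Z   [complement / identity]
    = Y'+Z   [complement / identity]
E2: W·Y+Y'·W
    = W   [distribution]
These differ: at W=0, Y=0, Z=1, E1 = 1 but E2 = 0.

No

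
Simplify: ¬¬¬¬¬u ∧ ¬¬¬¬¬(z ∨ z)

¬u ∧ ¬z

¬¬¬¬¬u ∧ ¬¬¬¬¬(z ∨ z)
= ¬¬¬¬¬u ∧ ¬¬¬(z ∨ z)   (double negation)
= ¬¬¬u ∧ ¬¬¬(z ∨ z)   (double negation)
= ¬u ∧ ¬¬¬(z ∨ z)   (double negation)
= ¬u ∧ ¬(z ∨ z)   (double negation)
= ¬u ∧ ¬z   (idempotence)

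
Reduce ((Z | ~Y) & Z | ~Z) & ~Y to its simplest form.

~Y

((Z | ~Y) & Z | ~Z) & ~Y
= (Z | ~Z) & ~Y   [absorption]
= ~Y   [complement / identity]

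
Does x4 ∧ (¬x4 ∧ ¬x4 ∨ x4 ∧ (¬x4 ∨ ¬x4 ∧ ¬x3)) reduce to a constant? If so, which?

x4 ∧ (¬x4 ∧ ¬x4 ∨ x4 ∧ (¬x4 ∨ ¬x4 ∧ ¬x3))
= x4 ∧ (¬x4 ∧ ¬x4 ∨ x4 ∧ ¬x4)   — absorption
= x4 ∧ ¬x4   — distribution
= False   — complement

yes, False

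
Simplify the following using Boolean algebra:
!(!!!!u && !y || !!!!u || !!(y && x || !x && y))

!u && !y

!(!!!!u && !y || !!!!u || !!(y && x || !x && y))
= !(!!!!u || !!(y && x || !x && y))   — absorption
= !(!!!!u || !!y)   — distribution
= !(!!u || !!y)   — double negation
= !u && !y   — De Morgan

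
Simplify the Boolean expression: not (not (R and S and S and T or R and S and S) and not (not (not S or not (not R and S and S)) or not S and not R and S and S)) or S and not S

not (not (R and S and S and T or R and S and S) and not (not (not S or not (not R and S and S)) or not S and not R and S and S)) or S and not S
= not (not (R and S and S and T or R and S and S) and not (S and not R and S and S or not S and not R and S and S)) or S and not S   — De Morgan
= not (not (R and S and S and T or R and S and S) and not (not R and S and S)) or S and not S   — distribution
= R and S and S and T or R and S and S or not R and S and S or S and not S   — De Morgan
= R and S and S or not R and S and S or S and not S   — absorption
= S and S or S and not S   — distribution
= S   — distribution

S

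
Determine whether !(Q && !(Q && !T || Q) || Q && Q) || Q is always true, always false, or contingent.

!(Q && !(Q && !T || Q) || Q && Q) || Q
= !(Q && !Q || Q && Q) || Q   [absorption]
= !Q || Q   [distribution]
= true   [complement]

always true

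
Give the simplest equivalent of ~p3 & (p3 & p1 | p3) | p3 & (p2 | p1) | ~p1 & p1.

~p3 & (p3 & p1 | p3) | p3 & (p2 | p1) | ~p1 & p1
= ~p3 & p3 | p3 & (p2 | p1) | ~p1 & p1   (absorption)
= ~p3 & p3 | p3 & (p2 | p1)   (complement / identity)
= p3 & (p2 | p1)   (complement / identity)

p3 & (p2 | p1)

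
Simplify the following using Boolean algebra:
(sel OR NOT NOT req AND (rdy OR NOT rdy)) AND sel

(sel OR NOT NOT req AND (rdy OR NOT rdy)) AND sel
= (sel OR NOT NOT req) AND sel
= (sel OR req) AND sel
= sel

sel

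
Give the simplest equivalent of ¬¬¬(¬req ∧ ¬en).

¬¬¬(¬req ∧ ¬en)
= ¬¬(req ∨ en)
= req ∨ en

req ∨ en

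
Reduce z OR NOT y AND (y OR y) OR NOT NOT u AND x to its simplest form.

z OR u AND x

z OR NOT y AND (y OR y) OR NOT NOT u AND x
= z OR NOT y AND (y OR y) OR u AND x
= z OR NOT y AND y OR u AND x
= z OR u AND x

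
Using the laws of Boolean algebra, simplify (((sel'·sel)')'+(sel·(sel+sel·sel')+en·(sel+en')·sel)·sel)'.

sel'

(((sel'·sel)')'+(sel·(sel+sel·sel')+en·(sel+en')·sel)·sel)'
= (sel'·sel+(sel·(sel+sel·sel')+en·(sel+en')·sel)·sel)'   (double negation)
= (sel'·sel+(sel·sel+en·(sel+en')·sel)·sel)'   (complement / identity)
= (sel'·sel+(sel·sel+en·sel)·sel)'   (absorption)
= (sel'·sel+sel·(sel+en)·sel)'   (distribution)
= (sel'·sel+sel·sel)'   (absorption)
= sel'   (distribution)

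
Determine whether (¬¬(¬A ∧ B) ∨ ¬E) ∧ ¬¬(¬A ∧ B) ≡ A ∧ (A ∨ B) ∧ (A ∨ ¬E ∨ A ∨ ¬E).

E1: (¬¬(¬A ∧ B) ∨ ¬E) ∧ ¬¬(¬A ∧ B)
    = ¬¬(¬A ∧ B)   (absorption)
    = ¬A ∧ B   (double negation)
E2: A ∧ (A ∨ B) ∧ (A ∨ ¬E ∨ A ∨ ¬E)
    = A ∧ (A ∨ ¬E ∨ A ∨ ¬E)   (absorption)
    = A ∧ (A ∨ ¬E)   (idempotence)
    = A   (absorption)
These differ: at A=1, B=1, E=0, E1 = 0 but E2 = 1.

No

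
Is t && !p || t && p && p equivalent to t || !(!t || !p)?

Yes

E1: t && !p || t && p && p
    = t && !p || t && p   [idempotence]
    = t   [distribution]
E2: t || !(!t || !p)
    = t || t && p   [De Morgan]
    = t   [absorption]
Both reduce to t, so they are equivalent.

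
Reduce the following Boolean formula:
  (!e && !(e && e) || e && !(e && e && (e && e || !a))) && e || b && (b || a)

(!e && !(e && e) || e && !(e && e && (e && e || !a))) && e || b && (b || a)
= (!e && !(e && e) || e && !(e && e)) && e || b && (b || a)
= !(e && e) && e || b && (b || a)
= !e && e || b && (b || a)
= !e && e || b
= b

b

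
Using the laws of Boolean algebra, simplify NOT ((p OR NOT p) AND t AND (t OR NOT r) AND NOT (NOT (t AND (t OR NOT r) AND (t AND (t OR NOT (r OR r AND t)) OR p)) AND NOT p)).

NOT t

NOT ((p OR NOT p) AND t AND (t OR NOT r) AND NOT (NOT (t AND (t OR NOT r) AND (t AND (t OR NOT (r OR r AND t)) OR p)) AND NOT p))
= NOT ((p OR NOT p) AND t AND (t OR NOT r) AND NOT (NOT (t AND (t OR NOT r) AND (t AND (t OR NOT r) OR p)) AND NOT p))
= NOT (t AND (t OR NOT r) AND NOT (NOT (t AND (t OR NOT r) AND (t AND (t OR NOT r) OR p)) AND NOT p))
= NOT (t AND (t OR NOT r) AND (t AND (t OR NOT r) AND (t AND (t OR NOT r) OR p) OR p))
= NOT (t AND (t OR NOT r) AND (t AND (t OR NOT r) OR p))
= NOT (t AND (t OR NOT r))
= NOT t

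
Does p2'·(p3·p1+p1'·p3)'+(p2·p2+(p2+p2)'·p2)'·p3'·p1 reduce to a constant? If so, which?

p2'·(p3·p1+p1'·p3)'+(p2·p2+(p2+p2)'·p2)'·p3'·p1
= p2'·(p3·p1+p1'·p3)'+(p2·p2+p2'·p2)'·p3'·p1   [idempotence]
= p2'·(p3·p1+p1'·p3)'+p2'·p3'·p1   [distribution]
= p2'·p3'+p2'·p3'·p1   [distribution]
= p2'·p3'   [absorption]
This depends on p2, p3, so it is not a constant.

no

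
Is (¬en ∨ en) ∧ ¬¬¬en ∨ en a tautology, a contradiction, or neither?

(¬en ∨ en) ∧ ¬¬¬en ∨ en
= (¬en ∨ en) ∧ ¬en ∨ en   — double negation
= ¬en ∨ en   — complement / identity
= True   — complement

tautology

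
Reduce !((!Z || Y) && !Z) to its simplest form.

Z

!((!Z || Y) && !Z)
= !!Z
= Z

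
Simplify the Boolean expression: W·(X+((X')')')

W

W·(X+((X')')')
= W·(X+X')
= W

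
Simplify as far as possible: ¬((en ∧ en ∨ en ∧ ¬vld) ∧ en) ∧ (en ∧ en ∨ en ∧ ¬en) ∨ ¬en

¬en

¬((en ∧ en ∨ en ∧ ¬vld) ∧ en) ∧ (en ∧ en ∨ en ∧ ¬en) ∨ ¬en
= ¬((en ∧ en ∨ en ∧ ¬vld) ∧ en) ∧ en ∨ ¬en   [distribution]
= ¬(en ∧ (en ∨ ¬vld) ∧ en) ∧ en ∨ ¬en   [distribution]
= ¬(en ∧ en) ∧ en ∨ ¬en   [absorption]
= ¬en ∧ en ∨ ¬en   [idempotence]
= ¬en   [complement / identity]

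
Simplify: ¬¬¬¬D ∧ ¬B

D ∧ ¬B

¬¬¬¬D ∧ ¬B
= ¬¬D ∧ ¬B   — double negation
= D ∧ ¬B   — double negation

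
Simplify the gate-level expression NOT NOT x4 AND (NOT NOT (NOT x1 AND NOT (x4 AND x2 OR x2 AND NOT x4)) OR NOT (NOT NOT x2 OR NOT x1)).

NOT NOT x4 AND (NOT NOT (NOT x1 AND NOT (x4 AND x2 OR x2 AND NOT x4)) OR NOT (NOT NOT x2 OR NOT x1))
= NOT NOT x4 AND (NOT NOT (NOT x1 AND NOT x2) OR NOT (NOT NOT x2 OR NOT x1))   [distribution]
= NOT NOT x4 AND (NOT NOT (NOT x1 AND NOT x2) OR NOT x2 AND x1)   [De Morgan]
= NOT NOT x4 AND (NOT x1 AND NOT x2 OR NOT x2 AND x1)   [double negation]
= NOT NOT x4 AND NOT x2   [distribution]
= x4 AND NOT x2   [double negation]

x4 AND NOT x2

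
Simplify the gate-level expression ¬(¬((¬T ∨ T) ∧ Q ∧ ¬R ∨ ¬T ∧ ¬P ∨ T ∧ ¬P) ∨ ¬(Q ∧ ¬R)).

Q ∧ ¬R

¬(¬((¬T ∨ T) ∧ Q ∧ ¬R ∨ ¬T ∧ ¬P ∨ T ∧ ¬P) ∨ ¬(Q ∧ ¬R))
= ¬(¬((¬T ∨ T) ∧ Q ∧ ¬R ∨ ¬P) ∨ ¬(Q ∧ ¬R))   — distribution
= ((¬T ∨ T) ∧ Q ∧ ¬R ∨ ¬P) ∧ Q ∧ ¬R   — De Morgan
= (Q ∧ ¬R ∨ ¬P) ∧ Q ∧ ¬R   — complement / identity
= Q ∧ ¬R   — absorption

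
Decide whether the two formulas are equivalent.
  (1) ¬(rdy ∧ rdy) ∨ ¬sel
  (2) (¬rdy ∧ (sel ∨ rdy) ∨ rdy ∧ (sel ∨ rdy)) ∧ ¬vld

No

E1: ¬(rdy ∧ rdy) ∨ ¬sel
    = ¬rdy ∨ ¬sel
E2: (¬rdy ∧ (sel ∨ rdy) ∨ rdy ∧ (sel ∨ rdy)) ∧ ¬vld
    = (sel ∨ rdy) ∧ ¬vld
These differ: at rdy=0, sel=0, vld=1, E1 = 1 but E2 = 0.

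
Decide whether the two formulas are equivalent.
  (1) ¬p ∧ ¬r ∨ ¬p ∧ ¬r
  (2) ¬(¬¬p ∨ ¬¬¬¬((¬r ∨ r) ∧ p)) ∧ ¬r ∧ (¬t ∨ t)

Yes

E1: ¬p ∧ ¬r ∨ ¬p ∧ ¬r
    = ¬p ∧ ¬r   — idempotence
E2: ¬(¬¬p ∨ ¬¬¬¬((¬r ∨ r) ∧ p)) ∧ ¬r ∧ (¬t ∨ t)
    = ¬(¬¬p ∨ ¬¬((¬r ∨ r) ∧ p)) ∧ ¬r ∧ (¬t ∨ t)   — double negation
    = ¬(¬¬p ∨ ¬¬((¬r ∨ r) ∧ p)) ∧ ¬r   — complement / identity
    = ¬p ∧ ¬((¬r ∨ r) ∧ p) ∧ ¬r   — De Morgan
    = ¬p ∧ ¬p ∧ ¬r   — complement / identity
    = ¬p ∧ ¬r   — idempotence
Both reduce to ¬p ∧ ¬r, so they are equivalent.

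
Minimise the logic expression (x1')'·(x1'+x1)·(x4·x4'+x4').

(x1')'·(x1'+x1)·(x4·x4'+x4')
= x1·(x1'+x1)·(x4·x4'+x4')   (double negation)
= x1·(x1'+x1)·x4'   (complement / identity)
= x1·x4'   (complement / identity)

x1·x4'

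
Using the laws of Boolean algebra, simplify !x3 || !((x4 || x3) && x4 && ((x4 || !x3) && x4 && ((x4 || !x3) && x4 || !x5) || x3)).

!x3 || !x4

!x3 || !((x4 || x3) && x4 && ((x4 || !x3) && x4 && ((x4 || !x3) && x4 || !x5) || x3))
= !x3 || !((x4 || x3) && x4 && ((x4 || !x3) && x4 || x3))   — absorption
= !x3 || !((x4 || x3) && x4 && (x4 || x3))   — absorption
= !x3 || !(x4 && (x4 || x3))   — absorption
= !x3 || !x4   — absorption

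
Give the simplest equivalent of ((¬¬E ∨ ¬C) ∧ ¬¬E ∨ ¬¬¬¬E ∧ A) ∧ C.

E ∧ C

((¬¬E ∨ ¬C) ∧ ¬¬E ∨ ¬¬¬¬E ∧ A) ∧ C
= (¬¬E ∨ ¬¬¬¬E ∧ A) ∧ C   (absorption)
= (¬¬E ∨ ¬¬E ∧ A) ∧ C   (double negation)
= ¬¬E ∧ C   (absorption)
= E ∧ C   (double negation)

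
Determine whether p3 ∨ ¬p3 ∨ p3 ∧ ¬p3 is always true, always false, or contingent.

p3 ∨ ¬p3 ∨ p3 ∧ ¬p3
= p3 ∨ ¬p3   (complement / identity)
= True   (complement)

always true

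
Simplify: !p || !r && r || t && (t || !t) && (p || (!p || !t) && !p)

!p || !r && r || t && (t || !t) && (p || (!p || !t) && !p)
= !p || !r && r || t && (t || !t) && (p || !p)   (absorption)
= !p || !r && r || t && (t || !t)   (complement / identity)
= !p || !r && r || t   (complement / identity)
= !p || t   (complement / identity)

!p || t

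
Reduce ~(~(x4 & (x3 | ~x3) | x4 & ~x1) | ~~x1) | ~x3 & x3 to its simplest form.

x4 & ~x1

~(~(x4 & (x3 | ~x3) | x4 & ~x1) | ~~x1) | ~x3 & x3
= ~(~(x4 & (x3 | ~x3) | x4 & ~x1) | ~~x1)   [complement / identity]
= ~(~(x4 | x4 & ~x1) | ~~x1)   [complement / identity]
= (x4 | x4 & ~x1) & ~x1   [De Morgan]
= x4 & ~x1   [absorption]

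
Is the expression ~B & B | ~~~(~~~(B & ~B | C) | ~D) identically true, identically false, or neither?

neither

~B & B | ~~~(~~~(B & ~B | C) | ~D)
= ~B & B | ~(~~~(B & ~B | C) | ~D)   [double negation]
= ~(~~~(B & ~B | C) | ~D)   [complement / identity]
= ~(~~~C | ~D)   [complement / identity]
= ~~C & D   [De Morgan]
= C & D   [double negation]
This depends on C, D, so it is not a constant.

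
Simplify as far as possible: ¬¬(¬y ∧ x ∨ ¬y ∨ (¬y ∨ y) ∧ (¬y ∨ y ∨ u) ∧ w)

¬y ∨ w

¬¬(¬y ∧ x ∨ ¬y ∨ (¬y ∨ y) ∧ (¬y ∨ y ∨ u) ∧ w)
= ¬¬(¬y ∨ (¬y ∨ y) ∧ (¬y ∨ y ∨ u) ∧ w)   (absorption)
= ¬¬(¬y ∨ (¬y ∨ y) ∧ w)   (absorption)
= ¬¬(¬y ∨ w)   (complement / identity)
= ¬y ∨ w   (double negation)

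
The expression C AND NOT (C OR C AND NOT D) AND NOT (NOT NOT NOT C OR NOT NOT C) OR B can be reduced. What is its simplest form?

B

C AND NOT (C OR C AND NOT D) AND NOT (NOT NOT NOT C OR NOT NOT C) OR B
= C AND NOT C AND NOT (NOT NOT NOT C OR NOT NOT C) OR B   — absorption
= C AND NOT C AND NOT (NOT C OR NOT NOT C) OR B   — double negation
= C AND NOT C AND C AND NOT C OR B   — De Morgan
= C AND NOT C OR B   — idempotence
= B   — complement / identity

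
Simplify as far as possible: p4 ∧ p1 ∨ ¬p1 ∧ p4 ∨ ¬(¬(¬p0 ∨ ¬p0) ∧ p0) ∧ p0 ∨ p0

p4 ∧ p1 ∨ ¬p1 ∧ p4 ∨ ¬(¬(¬p0 ∨ ¬p0) ∧ p0) ∧ p0 ∨ p0
= p4 ∨ ¬(¬(¬p0 ∨ ¬p0) ∧ p0) ∧ p0 ∨ p0   [distribution]
= p4 ∨ ¬(p0 ∧ p0 ∧ p0) ∧ p0 ∨ p0   [De Morgan]
= p4 ∨ ¬(p0 ∧ p0) ∧ p0 ∨ p0   [idempotence]
= p4 ∨ ¬p0 ∧ p0 ∨ p0   [idempotence]
= p4 ∨ p0   [complement / identity]

p4 ∨ p0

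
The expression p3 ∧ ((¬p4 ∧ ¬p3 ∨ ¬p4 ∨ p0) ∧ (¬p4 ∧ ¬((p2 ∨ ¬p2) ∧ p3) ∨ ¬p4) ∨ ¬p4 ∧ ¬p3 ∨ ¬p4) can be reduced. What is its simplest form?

p3 ∧ ¬p4

p3 ∧ ((¬p4 ∧ ¬p3 ∨ ¬p4 ∨ p0) ∧ (¬p4 ∧ ¬((p2 ∨ ¬p2) ∧ p3) ∨ ¬p4) ∨ ¬p4 ∧ ¬p3 ∨ ¬p4)
= p3 ∧ ((¬p4 ∧ ¬p3 ∨ ¬p4 ∨ p0) ∧ (¬p4 ∧ ¬p3 ∨ ¬p4) ∨ ¬p4 ∧ ¬p3 ∨ ¬p4)   [complement / identity]
= p3 ∧ (¬p4 ∧ ¬p3 ∨ ¬p4 ∨ ¬p4 ∧ ¬p3 ∨ ¬p4)   [absorption]
= p3 ∧ (¬p4 ∧ ¬p3 ∨ ¬p4)   [idempotence]
= p3 ∧ ¬p4   [absorption]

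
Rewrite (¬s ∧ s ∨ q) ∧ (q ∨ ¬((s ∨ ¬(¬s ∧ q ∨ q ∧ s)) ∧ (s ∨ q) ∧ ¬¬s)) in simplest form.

q

(¬s ∧ s ∨ q) ∧ (q ∨ ¬((s ∨ ¬(¬s ∧ q ∨ q ∧ s)) ∧ (s ∨ q) ∧ ¬¬s))
= (¬s ∧ s ∨ q) ∧ (q ∨ ¬((s ∨ ¬(¬s ∧ q ∨ q ∧ s)) ∧ (s ∨ q) ∧ s))   [double negation]
= (¬s ∧ s ∨ q) ∧ (q ∨ ¬((s ∨ ¬(¬s ∧ q ∨ q ∧ s)) ∧ s))   [absorption]
= q ∧ (q ∨ ¬((s ∨ ¬(¬s ∧ q ∨ q ∧ s)) ∧ s))   [complement / identity]
= q ∧ (q ∨ ¬((s ∨ ¬q) ∧ s))   [distribution]
= q ∧ (q ∨ ¬s)   [absorption]
= q   [absorption]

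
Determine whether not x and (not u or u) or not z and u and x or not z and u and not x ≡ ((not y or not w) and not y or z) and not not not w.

E1: not x and (not u or u) or not z and u and x or not z and u and not x
    = not x and (not u or u) or not z and u
    = not x or not z and u
E2: ((not y or not w) and not y or z) and not not not w
    = ((not y or not w) and not y or z) and not w
    = (not y or z) and not w
These differ: at u=1, w=1, x=0, y=0, z=1, E1 = 1 but E2 = 0.

No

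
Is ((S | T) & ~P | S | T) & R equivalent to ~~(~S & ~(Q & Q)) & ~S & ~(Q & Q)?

E1: ((S | T) & ~P | S | T) & R
    = (S | T) & R   — absorption
E2: ~~(~S & ~(Q & Q)) & ~S & ~(Q & Q)
    = ~S & ~(Q & Q) & ~S & ~(Q & Q)   — double negation
    = ~S & ~(Q & Q)   — idempotence
    = ~S & ~Q   — idempotence
These differ: at P=0, Q=1, R=1, S=1, T=1, E1 = 1 but E2 = 0.

No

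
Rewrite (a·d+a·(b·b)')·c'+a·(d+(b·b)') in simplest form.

(a·d+a·(b·b)')·c'+a·(d+(b·b)')
= a·(d+(b·b)')·c'+a·(d+(b·b)')   [distribution]
= a·(d+(b·b)')   [absorption]
= a·(d+b')   [idempotence]

a·(d+b')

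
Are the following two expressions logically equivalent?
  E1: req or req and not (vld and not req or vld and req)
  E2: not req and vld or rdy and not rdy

No

E1: req or req and not (vld and not req or vld and req)
    = req or req and not vld   [distribution]
    = req   [absorption]
E2: not req and vld or rdy and not rdy
    = not req and vld   [complement / identity]
These differ: at rdy=0, req=1, vld=1, E1 = 1 but E2 = 0.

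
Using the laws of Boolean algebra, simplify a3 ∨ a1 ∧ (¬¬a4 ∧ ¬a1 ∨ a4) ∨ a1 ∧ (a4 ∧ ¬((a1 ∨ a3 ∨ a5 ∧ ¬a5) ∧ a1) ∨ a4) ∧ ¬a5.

a3 ∨ a1 ∧ (¬¬a4 ∧ ¬a1 ∨ a4) ∨ a1 ∧ (a4 ∧ ¬((a1 ∨ a3 ∨ a5 ∧ ¬a5) ∧ a1) ∨ a4) ∧ ¬a5
= a3 ∨ a1 ∧ (a4 ∧ ¬a1 ∨ a4) ∨ a1 ∧ (a4 ∧ ¬((a1 ∨ a3 ∨ a5 ∧ ¬a5) ∧ a1) ∨ a4) ∧ ¬a5   [double negation]
= a3 ∨ a1 ∧ (a4 ∧ ¬a1 ∨ a4) ∨ a1 ∧ (a4 ∧ ¬((a1 ∨ a3) ∧ a1) ∨ a4) ∧ ¬a5   [complement / identity]
= a3 ∨ a1 ∧ (a4 ∧ ¬a1 ∨ a4) ∨ a1 ∧ (a4 ∧ ¬a1 ∨ a4) ∧ ¬a5   [absorption]
= a3 ∨ a1 ∧ (a4 ∧ ¬a1 ∨ a4)   [absorption]
= a3 ∨ a1 ∧ a4   [absorption]

a3 ∨ a1 ∧ a4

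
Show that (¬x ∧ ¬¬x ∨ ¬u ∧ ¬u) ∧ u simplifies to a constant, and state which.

False

(¬x ∧ ¬¬x ∨ ¬u ∧ ¬u) ∧ u
= (¬x ∧ x ∨ ¬u ∧ ¬u) ∧ u
= ¬u ∧ ¬u ∧ u
= ¬u ∧ u
= False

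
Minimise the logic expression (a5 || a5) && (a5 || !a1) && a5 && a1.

a5 && a1

(a5 || a5) && (a5 || !a1) && a5 && a1
= (a5 || a5) && a5 && a1   [absorption]
= a5 && a5 && a1   [idempotence]
= a5 && a1   [idempotence]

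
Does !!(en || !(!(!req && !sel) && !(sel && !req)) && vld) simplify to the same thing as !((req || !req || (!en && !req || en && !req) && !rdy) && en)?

E1: !!(en || !(!(!req && !sel) && !(sel && !req)) && vld)
    = !!(en || (!req && !sel || sel && !req) && vld)   — De Morgan
    = !!(en || !req && vld)   — distribution
    = en || !req && vld   — double negation
E2: !((req || !req || (!en && !req || en && !req) && !rdy) && en)
    = !((req || !req || !req && !rdy) && en)   — distribution
    = !((req || !req) && en)   — absorption
    = !en   — complement / identity
These differ: at en=0, rdy=1, req=1, sel=0, vld=0, E1 = 0 but E2 = 1.

No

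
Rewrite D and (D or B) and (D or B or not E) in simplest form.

D and (D or B) and (D or B or not E)
= D and (D or B)   [absorption]
= D   [absorption]

D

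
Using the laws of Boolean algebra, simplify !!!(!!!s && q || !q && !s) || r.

s || r

!!!(!!!s && q || !q && !s) || r
= !!!(!s && q || !q && !s) || r   [double negation]
= !!!!s || r   [distribution]
= !!s || r   [double negation]
= s || r   [double negation]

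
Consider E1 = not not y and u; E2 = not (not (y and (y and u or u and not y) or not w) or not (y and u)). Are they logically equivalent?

Yes

E1: not not y and u
    = y and u   [double negation]
E2: not (not (y and (y and u or u and not y) or not w) or not (y and u))
    = not (not (y and u or not w) or not (y and u))   [distribution]
    = (y and u or not w) and y and u   [De Morgan]
    = y and u   [absorption]
Both reduce to y and u, so they are equivalent.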